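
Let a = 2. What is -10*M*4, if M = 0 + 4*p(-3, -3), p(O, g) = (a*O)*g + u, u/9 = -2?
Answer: 0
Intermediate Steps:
u = -18 (u = 9*(-2) = -18)
p(O, g) = -18 + 2*O*g (p(O, g) = (2*O)*g - 18 = 2*O*g - 18 = -18 + 2*O*g)
M = 0 (M = 0 + 4*(-18 + 2*(-3)*(-3)) = 0 + 4*(-18 + 18) = 0 + 4*0 = 0 + 0 = 0)
-10*M*4 = -10*0*4 = 0*4 = 0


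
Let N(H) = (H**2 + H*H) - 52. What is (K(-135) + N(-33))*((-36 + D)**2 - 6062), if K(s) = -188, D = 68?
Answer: -9763644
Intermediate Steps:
N(H) = -52 + 2*H**2 (N(H) = (H**2 + H**2) - 52 = 2*H**2 - 52 = -52 + 2*H**2)
(K(-135) + N(-33))*((-36 + D)**2 - 6062) = (-188 + (-52 + 2*(-33)**2))*((-36 + 68)**2 - 6062) = (-188 + (-52 + 2*1089))*(32**2 - 6062) = (-188 + (-52 + 2178))*(1024 - 6062) = (-188 + 2126)*(-5038) = 1938*(-5038) = -9763644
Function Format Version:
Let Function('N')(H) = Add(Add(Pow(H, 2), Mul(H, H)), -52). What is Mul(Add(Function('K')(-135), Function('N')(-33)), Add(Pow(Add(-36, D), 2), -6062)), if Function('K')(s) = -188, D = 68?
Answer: -9763644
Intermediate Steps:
Function('N')(H) = Add(-52, Mul(2, Pow(H, 2))) (Function('N')(H) = Add(Add(Pow(H, 2), Pow(H, 2)), -52) = Add(Mul(2, Pow(H, 2)), -52) = Add(-52, Mul(2, Pow(H, 2))))
Mul(Add(Function('K')(-135), Function('N')(-33)), Add(Pow(Add(-36, D), 2), -6062)) = Mul(Add(-188, Add(-52, Mul(2, Pow(-33, 2)))), Add(Pow(Add(-36, 68), 2), -6062)) = Mul(Add(-188, Add(-52, Mul(2, 1089))), Add(Pow(32, 2), -6062)) = Mul(Add(-188, Add(-52, 2178)), Add(1024, -6062)) = Mul(Add(-188, 2126), -5038) = Mul(1938, -5038) = -9763644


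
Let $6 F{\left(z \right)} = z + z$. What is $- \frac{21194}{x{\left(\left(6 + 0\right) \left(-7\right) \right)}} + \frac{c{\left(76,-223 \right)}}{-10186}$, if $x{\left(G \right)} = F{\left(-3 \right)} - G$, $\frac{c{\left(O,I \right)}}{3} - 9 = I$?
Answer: $- \frac{107927881}{208813} \approx -516.86$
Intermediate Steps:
$F{\left(z \right)} = \frac{z}{3}$ ($F{\left(z \right)} = \frac{z + z}{6} = \frac{2 z}{6} = \frac{z}{3}$)
$c{\left(O,I \right)} = 27 + 3 I$
$x{\left(G \right)} = -1 - G$ ($x{\left(G \right)} = \frac{1}{3} \left(-3\right) - G = -1 - G$)
$- \frac{21194}{x{\left(\left(6 + 0\right) \left(-7\right) \right)}} + \frac{c{\left(76,-223 \right)}}{-10186} = - \frac{21194}{-1 - \left(6 + 0\right) \left(-7\right)} + \frac{27 + 3 \left(-223\right)}{-10186} = - \frac{21194}{-1 - 6 \left(-7\right)} + \left(27 - 669\right) \left(- \frac{1}{10186}\right) = - \frac{21194}{-1 - -42} - - \frac{321}{5093} = - \frac{21194}{-1 + 42} + \frac{321}{5093} = - \frac{21194}{41} + \frac{321}{5093} = - \frac{107927881}{208813}$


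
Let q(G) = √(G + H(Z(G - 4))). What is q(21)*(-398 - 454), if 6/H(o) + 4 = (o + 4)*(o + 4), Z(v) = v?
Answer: -852*√4012971/437 ≈ -3905.6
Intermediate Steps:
H(o) = 6/(-4 + (4 + o)²) (H(o) = 6/(-4 + (o + 4)*(o + 4)) = 6/(-4 + (4 + o)*(4 + o)) = 6/(-4 + (4 + o)²))
q(G) = √(G + 6/(-4 + G²)) (q(G) = √(G + 6/(-4 + (4 + (G - 4))²)) = √(G + 6/(-4 + (4 + (-4 + G))²)) = √(G + 6/(-4 + G²)))
q(21)*(-398 - 454) = √((6 + 21*(-4 + 21²))/(-4 + 21²))*(-398 - 454) = √((6 + 21*(-4 + 441))/(-4 + 441))*(-852) = √((6 + 21*437)/437)*(-852) = √((6 + 9177)/437)*(-852) = √((1/437)*9183)*(-852) = √(9183/437)*(-852) = (√4012971/437)*(-852) = -852*√4012971/437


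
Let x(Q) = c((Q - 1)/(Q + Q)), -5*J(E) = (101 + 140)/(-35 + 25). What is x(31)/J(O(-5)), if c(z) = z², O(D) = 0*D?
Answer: 11250/231601 ≈ 0.048575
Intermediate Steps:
O(D) = 0
J(E) = 241/50 (J(E) = -(101 + 140)/(5*(-35 + 25)) = -241/(5*(-10)) = -241*(-1)/(5*10) = -⅕*(-241/10) = 241/50)
x(Q) = (-1 + Q)²/(4*Q²) (x(Q) = ((Q - 1)/(Q + Q))² = ((-1 + Q)/((2*Q)))² = ((-1 + Q)*(1/(2*Q)))² = ((-1 + Q)/(2*Q))² = (-1 + Q)²/(4*Q²))
x(31)/J(O(-5)) = ((¼)*(-1 + 31)²/31²)/(241/50) = ((¼)*(1/961)*30²)*(50/241) = ((¼)*(1/961)*900)*(50/241) = (225/961)*(50/241) = 11250/231601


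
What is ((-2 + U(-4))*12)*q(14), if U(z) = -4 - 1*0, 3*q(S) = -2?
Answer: 48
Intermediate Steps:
q(S) = -⅔ (q(S) = (⅓)*(-2) = -⅔)
U(z) = -4 (U(z) = -4 + 0 = -4)
((-2 + U(-4))*12)*q(14) = ((-2 - 4)*12)*(-⅔) = -6*12*(-⅔) = -72*(-⅔) = 48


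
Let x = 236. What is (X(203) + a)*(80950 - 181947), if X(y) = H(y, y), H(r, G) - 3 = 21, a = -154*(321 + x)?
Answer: 8660896738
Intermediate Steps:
a = -85778 (a = -154*(321 + 236) = -154*557 = -85778)
H(r, G) = 24 (H(r, G) = 3 + 21 = 24)
X(y) = 24
(X(203) + a)*(80950 - 181947) = (24 - 85778)*(80950 - 181947) = -85754*(-100997) = 8660896738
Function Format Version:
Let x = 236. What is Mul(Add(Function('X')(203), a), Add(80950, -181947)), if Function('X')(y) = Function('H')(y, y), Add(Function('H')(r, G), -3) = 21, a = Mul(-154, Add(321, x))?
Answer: 8660896738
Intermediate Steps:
a = -85778 (a = Mul(-154, Add(321, 236)) = Mul(-154, 557) = -85778)
Function('H')(r, G) = 24 (Function('H')(r, G) = Add(3, 21) = 24)
Function('X')(y) = 24
Mul(Add(Function('X')(203), a), Add(80950, -181947)) = Mul(Add(24, -85778), Add(80950, -181947)) = Mul(-85754, -100997) = 8660896738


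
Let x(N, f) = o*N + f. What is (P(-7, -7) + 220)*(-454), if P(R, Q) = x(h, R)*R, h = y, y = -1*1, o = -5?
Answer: -106236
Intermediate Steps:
y = -1
h = -1
x(N, f) = f - 5*N (x(N, f) = -5*N + f = f - 5*N)
P(R, Q) = R*(5 + R) (P(R, Q) = (R - 5*(-1))*R = (R + 5)*R = (5 + R)*R = R*(5 + R))
(P(-7, -7) + 220)*(-454) = (-7*(5 - 7) + 220)*(-454) = (-7*(-2) + 220)*(-454) = (14 + 220)*(-454) = 234*(-454) = -106236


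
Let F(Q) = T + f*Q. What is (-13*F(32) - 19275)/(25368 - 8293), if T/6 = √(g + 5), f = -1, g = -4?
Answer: -18937/17075 ≈ -1.1090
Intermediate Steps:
T = 6 (T = 6*√(-4 + 5) = 6*√1 = 6*1 = 6)
F(Q) = 6 - Q
(-13*F(32) - 19275)/(25368 - 8293) = (-13*(6 - 1*32) - 19275)/(25368 - 8293) = (-13*(6 - 32) - 19275)/17075 = (-13*(-26) - 19275)*(1/17075) = (338 - 19275)*(1/17075) = -18937*1/17075 = -18937/17075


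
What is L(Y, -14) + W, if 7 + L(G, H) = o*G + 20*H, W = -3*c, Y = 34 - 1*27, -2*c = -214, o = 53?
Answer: -237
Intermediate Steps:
c = 107 (c = -½*(-214) = 107)
Y = 7 (Y = 34 - 27 = 7)
W = -321 (W = -3*107 = -321)
L(G, H) = -7 + 20*H + 53*G (L(G, H) = -7 + (53*G + 20*H) = -7 + (20*H + 53*G) = -7 + 20*H + 53*G)
L(Y, -14) + W = (-7 + 20*(-14) + 53*7) - 321 = (-7 - 280 + 371) - 321 = 84 - 321 = -237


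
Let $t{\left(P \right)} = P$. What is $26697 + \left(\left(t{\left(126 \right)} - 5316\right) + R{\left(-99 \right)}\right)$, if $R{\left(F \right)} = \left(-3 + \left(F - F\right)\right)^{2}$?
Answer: $21516$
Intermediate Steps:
$R{\left(F \right)} = 9$ ($R{\left(F \right)} = \left(-3 + 0\right)^{2} = \left(-3\right)^{2} = 9$)
$26697 + \left(\left(t{\left(126 \right)} - 5316\right) + R{\left(-99 \right)}\right) = 26697 + \left(\left(126 - 5316\right) + 9\right) = 26697 + \left(-5190 + 9\right) = 26697 - 5181 = 21516$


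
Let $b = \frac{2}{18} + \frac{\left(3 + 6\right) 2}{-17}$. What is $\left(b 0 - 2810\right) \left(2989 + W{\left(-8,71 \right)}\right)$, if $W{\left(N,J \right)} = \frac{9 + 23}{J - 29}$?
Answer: $- \frac{176425850}{21} \approx -8.4012 \cdot 10^{6}$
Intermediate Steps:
$W{\left(N,J \right)} = \frac{32}{-29 + J}$
$b = - \frac{145}{153}$ ($b = 2 \cdot \frac{1}{18} + 9 \cdot 2 \left(- \frac{1}{17}\right) = \frac{1}{9} + 18 \left(- \frac{1}{17}\right) = \frac{1}{9} - \frac{18}{17} = - \frac{145}{153} \approx -0.94771$)
$\left(b 0 - 2810\right) \left(2989 + W{\left(-8,71 \right)}\right) = \left(\left(- \frac{145}{153}\right) 0 - 2810\right) \left(2989 + \frac{32}{-29 + 71}\right) = \left(0 - 2810\right) \left(2989 + \frac{32}{42}\right) = - 2810 \left(2989 + 32 \cdot \frac{1}{42}\right) = - 2810 \left(2989 + \frac{16}{21}\right) = \left(-2810\right) \frac{62785}{21} = - \frac{176425850}{21}$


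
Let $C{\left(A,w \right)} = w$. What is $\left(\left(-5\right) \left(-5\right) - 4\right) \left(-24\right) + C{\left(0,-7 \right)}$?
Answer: $-511$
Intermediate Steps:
$\left(\left(-5\right) \left(-5\right) - 4\right) \left(-24\right) + C{\left(0,-7 \right)} = \left(\left(-5\right) \left(-5\right) - 4\right) \left(-24\right) - 7 = \left(25 - 4\right) \left(-24\right) - 7 = 21 \left(-24\right) - 7 = -504 - 7 = -511$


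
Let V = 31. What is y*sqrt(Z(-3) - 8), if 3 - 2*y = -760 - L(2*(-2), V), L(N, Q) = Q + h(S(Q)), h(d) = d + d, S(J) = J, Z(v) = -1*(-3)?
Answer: 428*I*sqrt(5) ≈ 957.04*I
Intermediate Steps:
Z(v) = 3
h(d) = 2*d
L(N, Q) = 3*Q (L(N, Q) = Q + 2*Q = 3*Q)
y = 428 (y = 3/2 - (-760 - 3*31)/2 = 3/2 - (-760 - 1*93)/2 = 3/2 - (-760 - 93)/2 = 3/2 - 1/2*(-853) = 3/2 + 853/2 = 428)
y*sqrt(Z(-3) - 8) = 428*sqrt(3 - 8) = 428*sqrt(-5) = 428*(I*sqrt(5)) = 428*I*sqrt(5)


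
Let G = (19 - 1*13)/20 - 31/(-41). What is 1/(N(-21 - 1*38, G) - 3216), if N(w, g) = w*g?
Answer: -410/1344107 ≈ -0.00030504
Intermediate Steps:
G = 433/410 (G = (19 - 13)*(1/20) - 31*(-1/41) = 6*(1/20) + 31/41 = 3/10 + 31/41 = 433/410 ≈ 1.0561)
N(w, g) = g*w
1/(N(-21 - 1*38, G) - 3216) = 1/(433*(-21 - 1*38)/410 - 3216) = 1/(433*(-21 - 38)/410 - 3216) = 1/((433/410)*(-59) - 3216) = 1/(-25547/410 - 3216) = 1/(-1344107/410) = -410/1344107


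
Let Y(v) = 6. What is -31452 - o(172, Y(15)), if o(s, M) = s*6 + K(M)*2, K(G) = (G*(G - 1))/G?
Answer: -32494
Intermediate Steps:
K(G) = -1 + G (K(G) = (G*(-1 + G))/G = -1 + G)
o(s, M) = -2 + 2*M + 6*s (o(s, M) = s*6 + (-1 + M)*2 = 6*s + (-2 + 2*M) = -2 + 2*M + 6*s)
-31452 - o(172, Y(15)) = -31452 - (-2 + 2*6 + 6*172) = -31452 - (-2 + 12 + 1032) = -31452 - 1*1042 = -31452 - 1042 = -32494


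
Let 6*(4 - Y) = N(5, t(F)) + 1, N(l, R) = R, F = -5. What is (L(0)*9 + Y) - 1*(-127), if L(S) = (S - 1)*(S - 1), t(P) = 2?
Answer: 279/2 ≈ 139.50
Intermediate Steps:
L(S) = (-1 + S)² (L(S) = (-1 + S)*(-1 + S) = (-1 + S)²)
Y = 7/2 (Y = 4 - (2 + 1)/6 = 4 - ⅙*3 = 4 - ½ = 7/2 ≈ 3.5000)
(L(0)*9 + Y) - 1*(-127) = ((-1 + 0)²*9 + 7/2) - 1*(-127) = ((-1)²*9 + 7/2) + 127 = (1*9 + 7/2) + 127 = (9 + 7/2) + 127 = 25/2 + 127 = 279/2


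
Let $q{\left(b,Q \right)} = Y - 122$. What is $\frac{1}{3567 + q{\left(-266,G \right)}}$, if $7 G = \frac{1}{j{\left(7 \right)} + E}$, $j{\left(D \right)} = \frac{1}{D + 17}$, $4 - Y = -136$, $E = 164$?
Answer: $\frac{1}{3585} \approx 0.00027894$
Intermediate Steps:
$Y = 140$ ($Y = 4 - -136 = 4 + 136 = 140$)
$j{\left(D \right)} = \frac{1}{17 + D}$
$G = \frac{24}{27559}$ ($G = \frac{1}{7 \left(\frac{1}{17 + 7} + 164\right)} = \frac{1}{7 \left(\frac{1}{24} + 164\right)} = \frac{1}{7 \cdot \frac{3937}{24}} = \frac{1}{7} \cdot \frac{24}{3937} = \frac{24}{27559} \approx 0.00087086$)
$q{\left(b,Q \right)} = 18$ ($q{\left(b,Q \right)} = 140 - 122 = 18$)
$\frac{1}{3567 + q{\left(-266,G \right)}} = \frac{1}{3567 + 18} = \frac{1}{3585}$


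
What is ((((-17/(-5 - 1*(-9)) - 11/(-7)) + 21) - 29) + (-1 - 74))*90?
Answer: -107955/14 ≈ -7711.1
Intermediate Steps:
((((-17/(-5 - 1*(-9)) - 11/(-7)) + 21) - 29) + (-1 - 74))*90 = ((((-17/(-5 + 9) - 11*(-⅐)) + 21) - 29) - 75)*90 = ((((-17/4 + 11/7) + 21) - 29) - 75)*90 = (((-75/28 + 21) - 29) - 75)*90 = ((513/28 - 29) - 75)*90 = (-299/28 - 75)*90 = -2399/28*90 = -107955/14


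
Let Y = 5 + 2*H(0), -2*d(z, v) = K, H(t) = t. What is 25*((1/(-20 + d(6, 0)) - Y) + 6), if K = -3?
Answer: 875/37 ≈ 23.649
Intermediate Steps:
d(z, v) = 3/2 (d(z, v) = -½*(-3) = 3/2)
Y = 5 (Y = 5 + 2*0 = 5 + 0 = 5)
25*((1/(-20 + d(6, 0)) - Y) + 6) = 25*((1/(-20 + 3/2) - 1*5) + 6) = 25*((1/(-37/2) - 5) + 6) = 25*((-2/37 - 5) + 6) = 25*(-187/37 + 6) = 25*(35/37) = 875/37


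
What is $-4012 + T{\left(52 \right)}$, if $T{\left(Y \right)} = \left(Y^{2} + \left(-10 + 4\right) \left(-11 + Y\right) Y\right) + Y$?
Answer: $-14048$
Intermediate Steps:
$T{\left(Y \right)} = Y + Y^{2} + Y \left(66 - 6 Y\right)$ ($T{\left(Y \right)} = \left(Y^{2} + - 6 \left(-11 + Y\right) Y\right) + Y = \left(Y^{2} + \left(66 - 6 Y\right) Y\right) + Y = \left(Y^{2} + Y \left(66 - 6 Y\right)\right) + Y = Y + Y^{2} + Y \left(66 - 6 Y\right)$)
$-4012 + T{\left(52 \right)} = -4012 + 52 \left(67 - 260\right) = -4012 + 52 \left(-193\right) = -4012 - 10036 = -14048$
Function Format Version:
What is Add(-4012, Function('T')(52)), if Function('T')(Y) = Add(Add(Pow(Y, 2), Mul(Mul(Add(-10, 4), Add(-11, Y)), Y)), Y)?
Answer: -14048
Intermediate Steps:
Function('T')(Y) = Add(Y, Pow(Y, 2), Mul(Y, Add(66, Mul(-6, Y)))) (Function('T')(Y) = Add(Add(Pow(Y, 2), Mul(Mul(-6, Add(-11, Y)), Y)), Y) = Add(Add(Pow(Y, 2), Mul(Add(66, Mul(-6, Y)), Y)), Y) = Add(Add(Pow(Y, 2), Mul(Y, Add(66, Mul(-6, Y)))), Y) = Add(Y, Pow(Y, 2), Mul(Y, Add(66, Mul(-6, Y)))))
Add(-4012, Function('T')(52)) = Add(-4012, Mul(52, Add(67, Mul(-5, 52)))) = Add(-4012, Mul(52, Add(67, -260))) = Add(-4012, Mul(52, -193)) = Add(-4012, -10036) = -14048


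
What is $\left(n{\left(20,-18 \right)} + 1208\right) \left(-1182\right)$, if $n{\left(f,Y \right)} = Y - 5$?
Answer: $-1400670$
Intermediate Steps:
$n{\left(f,Y \right)} = -5 + Y$
$\left(n{\left(20,-18 \right)} + 1208\right) \left(-1182\right) = \left(\left(-5 - 18\right) + 1208\right) \left(-1182\right) = \left(-23 + 1208\right) \left(-1182\right) = 1185 \left(-1182\right) = -1400670$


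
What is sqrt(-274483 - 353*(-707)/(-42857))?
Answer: 3*I*sqrt(56017753759246)/42857 ≈ 523.92*I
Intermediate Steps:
sqrt(-274483 - 353*(-707)/(-42857)) = sqrt(-274483 + 249571*(-1/42857)) = sqrt(-274483 - 249571/42857) = sqrt(-11763767502/42857) = 3*I*sqrt(56017753759246)/42857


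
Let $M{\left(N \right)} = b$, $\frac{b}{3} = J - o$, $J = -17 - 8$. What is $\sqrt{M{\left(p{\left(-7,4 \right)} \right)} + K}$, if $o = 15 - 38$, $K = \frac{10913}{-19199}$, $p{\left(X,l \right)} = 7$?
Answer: $\frac{i \sqrt{2421128293}}{19199} \approx 2.5629 i$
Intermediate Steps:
$J = -25$
$K = - \frac{10913}{19199}$ ($K = 10913 \left(- \frac{1}{19199}\right) = - \frac{10913}{19199} \approx -0.56841$)
$o = -23$
$b = -6$ ($b = 3 \left(-25 - -23\right) = 3 \left(-25 + 23\right) = 3 \left(-2\right) = -6$)
$M{\left(N \right)} = -6$
$\sqrt{M{\left(p{\left(-7,4 \right)} \right)} + K} = \sqrt{-6 - \frac{10913}{19199}} = \sqrt{- \frac{126107}{19199}} = \frac{i \sqrt{2421128293}}{19199}$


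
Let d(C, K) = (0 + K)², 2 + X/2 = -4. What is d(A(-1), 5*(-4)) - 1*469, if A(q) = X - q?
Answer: -69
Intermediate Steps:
X = -12 (X = -4 + 2*(-4) = -4 - 8 = -12)
A(q) = -12 - q
d(C, K) = K²
d(A(-1), 5*(-4)) - 1*469 = (5*(-4))² - 1*469 = (-20)² - 469 = 400 - 469 = -69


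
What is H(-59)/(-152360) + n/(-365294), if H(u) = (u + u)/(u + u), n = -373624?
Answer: 28462493673/27828096920 ≈ 1.0228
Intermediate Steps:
H(u) = 1 (H(u) = (2*u)/((2*u)) = (2*u)*(1/(2*u)) = 1)
H(-59)/(-152360) + n/(-365294) = 1/(-152360) - 373624/(-365294) = 1*(-1/152360) - 373624*(-1/365294) = -1/152360 + 186812/182647 = 28462493673/27828096920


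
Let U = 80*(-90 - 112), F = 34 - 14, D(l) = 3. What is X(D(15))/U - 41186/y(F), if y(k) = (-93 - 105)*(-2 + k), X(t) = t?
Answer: 166388767/14398560 ≈ 11.556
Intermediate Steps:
F = 20
y(k) = 396 - 198*k (y(k) = -198*(-2 + k) = 396 - 198*k)
U = -16160 (U = 80*(-202) = -16160)
X(D(15))/U - 41186/y(F) = 3/(-16160) - 41186/(396 - 198*20) = 3*(-1/16160) - 41186/(396 - 3960) = -3/16160 - 41186/(-3564) = -3/16160 - 41186*(-1/3564) = -3/16160 + 20593/1782 = 166388767/14398560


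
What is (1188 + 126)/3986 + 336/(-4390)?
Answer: 1107291/4374635 ≈ 0.25312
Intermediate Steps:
(1188 + 126)/3986 + 336/(-4390) = 1314*(1/3986) + 336*(-1/4390) = 657/1993 - 168/2195 = 1107291/4374635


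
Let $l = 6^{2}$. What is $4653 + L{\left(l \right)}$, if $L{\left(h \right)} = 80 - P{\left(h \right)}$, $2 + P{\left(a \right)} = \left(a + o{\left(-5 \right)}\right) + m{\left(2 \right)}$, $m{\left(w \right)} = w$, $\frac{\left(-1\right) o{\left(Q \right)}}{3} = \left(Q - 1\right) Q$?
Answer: $4787$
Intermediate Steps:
$o{\left(Q \right)} = - 3 Q \left(-1 + Q\right)$ ($o{\left(Q \right)} = - 3 \left(Q - 1\right) Q = - 3 \left(-1 + Q\right) Q = - 3 Q \left(-1 + Q\right)$)
$l = 36$
$P{\left(a \right)} = -90 + a$ ($P{\left(a \right)} = -2 + \left(\left(a + 3 \left(-5\right) \left(1 - -5\right)\right) + 2\right) = -2 + \left(\left(a + 3 \left(-5\right) \left(1 + 5\right)\right) + 2\right) = -2 + \left(\left(a + 3 \left(-5\right) 6\right) + 2\right) = -2 + \left(\left(a - 90\right) + 2\right) = -2 + \left(\left(-90 + a\right) + 2\right) = -2 + \left(-88 + a\right) = -90 + a$)
$L{\left(h \right)} = 170 - h$ ($L{\left(h \right)} = 80 - \left(-90 + h\right) = 170 - h$)
$4653 + L{\left(l \right)} = 4653 + \left(170 - 36\right) = 4653 + 134 = 4787$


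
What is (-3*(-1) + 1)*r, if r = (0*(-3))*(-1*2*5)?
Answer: 0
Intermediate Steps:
r = 0 (r = 0*(-2*5) = 0*(-10) = 0)
(-3*(-1) + 1)*r = (-3*(-1) + 1)*0 = (3 + 1)*0 = 4*0 = 0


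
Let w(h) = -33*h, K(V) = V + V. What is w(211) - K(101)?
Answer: -7165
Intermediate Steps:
K(V) = 2*V
w(211) - K(101) = -33*211 - 2*101 = -6963 - 1*202 = -6963 - 202 = -7165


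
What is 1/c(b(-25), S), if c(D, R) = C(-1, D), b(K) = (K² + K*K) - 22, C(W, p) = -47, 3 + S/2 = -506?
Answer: -1/47 ≈ -0.021277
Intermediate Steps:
S = -1018 (S = -6 + 2*(-506) = -6 - 1012 = -1018)
b(K) = -22 + 2*K² (b(K) = (K² + K²) - 22 = 2*K² - 22 = -22 + 2*K²)
c(D, R) = -47
1/c(b(-25), S) = 1/(-47) = -1/47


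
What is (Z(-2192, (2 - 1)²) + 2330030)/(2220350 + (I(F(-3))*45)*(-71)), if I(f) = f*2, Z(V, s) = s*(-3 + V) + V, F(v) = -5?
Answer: 2325643/2252300 ≈ 1.0326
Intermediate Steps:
Z(V, s) = V + s*(-3 + V)
I(f) = 2*f
(Z(-2192, (2 - 1)²) + 2330030)/(2220350 + (I(F(-3))*45)*(-71)) = ((-2192 - 3*(2 - 1)² - 2192*(2 - 1)²) + 2330030)/(2220350 + ((2*(-5))*45)*(-71)) = ((-2192 - 3*1² - 2192*1²) + 2330030)/(2220350 - 10*45*(-71)) = ((-2192 - 3*1 - 2192*1) + 2330030)/(2220350 - 450*(-71)) = ((-2192 - 3 - 2192) + 2330030)/(2220350 + 31950) = (-4387 + 2330030)/2252300 = 2325643*(1/2252300) = 2325643/2252300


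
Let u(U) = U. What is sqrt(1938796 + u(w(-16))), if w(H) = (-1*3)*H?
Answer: 2*sqrt(484711) ≈ 1392.4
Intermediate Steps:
w(H) = -3*H
sqrt(1938796 + u(w(-16))) = sqrt(1938796 - 3*(-16)) = sqrt(1938796 + 48) = sqrt(1938844) = 2*sqrt(484711)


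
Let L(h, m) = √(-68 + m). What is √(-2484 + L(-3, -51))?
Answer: √(-2484 + I*√119) ≈ 0.1094 + 49.84*I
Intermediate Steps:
√(-2484 + L(-3, -51)) = √(-2484 + √(-68 - 51)) = √(-2484 + √(-119)) = √(-2484 + I*√119)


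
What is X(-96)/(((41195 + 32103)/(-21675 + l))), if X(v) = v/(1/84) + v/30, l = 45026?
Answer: -470942968/183245 ≈ -2570.0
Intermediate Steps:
X(v) = 2521*v/30 (X(v) = v/(1/84) + v*(1/30) = v*84 + v/30 = 84*v + v/30 = 2521*v/30)
X(-96)/(((41195 + 32103)/(-21675 + l))) = ((2521/30)*(-96))/(((41195 + 32103)/(-21675 + 45026))) = -40336/(5*(73298/23351)) = -40336/(5*(73298*(1/23351))) = -40336/(5*73298/23351) = -40336/5*23351/73298 = -470942968/183245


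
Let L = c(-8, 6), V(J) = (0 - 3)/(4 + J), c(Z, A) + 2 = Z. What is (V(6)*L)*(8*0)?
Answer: 0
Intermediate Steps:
c(Z, A) = -2 + Z
V(J) = -3/(4 + J)
L = -10 (L = -2 - 8 = -10)
(V(6)*L)*(8*0) = (-3/(4 + 6)*(-10))*(8*0) = (-3/10*(-10))*0 = (-3*⅒*(-10))*0 = -3/10*(-10)*0 = 3*0 = 0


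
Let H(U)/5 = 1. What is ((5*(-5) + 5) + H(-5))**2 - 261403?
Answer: -261178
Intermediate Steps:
H(U) = 5 (H(U) = 5*1 = 5)
((5*(-5) + 5) + H(-5))**2 - 261403 = ((5*(-5) + 5) + 5)**2 - 261403 = ((-25 + 5) + 5)**2 - 261403 = (-20 + 5)**2 - 261403 = (-15)**2 - 261403 = 225 - 261403 = -261178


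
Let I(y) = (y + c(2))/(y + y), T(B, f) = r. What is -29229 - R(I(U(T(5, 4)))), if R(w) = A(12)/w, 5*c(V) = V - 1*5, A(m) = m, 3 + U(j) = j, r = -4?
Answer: -555771/19 ≈ -29251.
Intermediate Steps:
T(B, f) = -4
U(j) = -3 + j
c(V) = -1 + V/5 (c(V) = (V - 1*5)/5 = (V - 5)/5 = (-5 + V)/5 = -1 + V/5)
I(y) = (-⅗ + y)/(2*y) (I(y) = (y + (-1 + (⅕)*2))/(y + y) = (y + (-1 + ⅖))/((2*y)) = (y - ⅗)*(1/(2*y)) = (-⅗ + y)*(1/(2*y)) = (-⅗ + y)/(2*y))
R(w) = 12/w
-29229 - R(I(U(T(5, 4)))) = -29229 - 12/((-3 + 5*(-3 - 4))/(10*(-3 - 4))) = -29229 - 12/((⅒)*(-3 + 5*(-7))/(-7)) = -29229 - 12/((⅒)*(-⅐)*(-3 - 35)) = -29229 - 12/((⅒)*(-⅐)*(-38)) = -29229 - 12/19/35 = -29229 - 12*35/19 = -29229 - 1*420/19 = -29229 - 420/19 = -555771/19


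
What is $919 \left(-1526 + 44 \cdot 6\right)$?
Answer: $-1159778$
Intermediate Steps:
$919 \left(-1526 + 44 \cdot 6\right) = 919 \left(-1526 + 264\right) = 919 \left(-1262\right) = -1159778$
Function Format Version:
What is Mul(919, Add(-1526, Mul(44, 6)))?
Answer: -1159778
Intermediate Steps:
Mul(919, Add(-1526, Mul(44, 6))) = Mul(919, Add(-1526, 264)) = Mul(919, -1262) = -1159778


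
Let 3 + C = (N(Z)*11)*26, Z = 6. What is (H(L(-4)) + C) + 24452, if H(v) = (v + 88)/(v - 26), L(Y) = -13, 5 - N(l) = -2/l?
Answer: 1012924/39 ≈ 25972.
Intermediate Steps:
N(l) = 5 + 2/l (N(l) = 5 - (-2)/l = 5 + 2/l)
H(v) = (88 + v)/(-26 + v)
C = 4567/3 (C = -3 + ((5 + 2/6)*11)*26 = -3 + ((5 + 2*(⅙))*11)*26 = -3 + ((5 + ⅓)*11)*26 = -3 + ((16/3)*11)*26 = -3 + (176/3)*26 = -3 + 4576/3 = 4567/3 ≈ 1522.3)
(H(L(-4)) + C) + 24452 = ((88 - 13)/(-26 - 13) + 4567/3) + 24452 = (75/(-39) + 4567/3) + 24452 = (-1/39*75 + 4567/3) + 24452 = (-25/13 + 4567/3) + 24452 = 59296/39 + 24452 = 1012924/39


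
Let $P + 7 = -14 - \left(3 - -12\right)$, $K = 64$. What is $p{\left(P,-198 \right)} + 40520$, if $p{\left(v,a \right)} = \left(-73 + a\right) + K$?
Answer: $40313$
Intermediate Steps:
$P = -36$ ($P = -7 - \left(17 + 12\right) = -7 - 29 = -36$)
$p{\left(v,a \right)} = -9 + a$ ($p{\left(v,a \right)} = \left(-73 + a\right) + 64 = -9 + a$)
$p{\left(P,-198 \right)} + 40520 = \left(-9 - 198\right) + 40520 = -207 + 40520 = 40313$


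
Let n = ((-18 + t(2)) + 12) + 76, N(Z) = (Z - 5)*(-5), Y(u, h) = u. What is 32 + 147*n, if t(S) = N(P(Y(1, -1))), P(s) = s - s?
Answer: 13997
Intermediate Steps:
P(s) = 0
N(Z) = 25 - 5*Z (N(Z) = (-5 + Z)*(-5) = 25 - 5*Z)
t(S) = 25 (t(S) = 25 - 5*0 = 25 + 0 = 25)
n = 95 (n = ((-18 + 25) + 12) + 76 = (7 + 12) + 76 = 19 + 76 = 95)
32 + 147*n = 32 + 147*95 = 32 + 13965 = 13997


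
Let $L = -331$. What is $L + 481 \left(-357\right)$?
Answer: $-172048$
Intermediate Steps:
$L + 481 \left(-357\right) = -331 + 481 \left(-357\right) = -331 - 171717 = -172048$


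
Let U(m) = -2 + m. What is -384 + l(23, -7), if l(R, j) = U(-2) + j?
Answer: -395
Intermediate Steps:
l(R, j) = -4 + j (l(R, j) = (-2 - 2) + j = -4 + j)
-384 + l(23, -7) = -384 + (-4 - 7) = -384 - 11 = -395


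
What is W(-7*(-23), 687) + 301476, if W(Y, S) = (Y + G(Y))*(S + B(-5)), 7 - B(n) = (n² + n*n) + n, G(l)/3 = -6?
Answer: 394283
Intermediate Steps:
G(l) = -18 (G(l) = 3*(-6) = -18)
B(n) = 7 - n - 2*n² (B(n) = 7 - ((n² + n*n) + n) = 7 - ((n² + n²) + n) = 7 - (2*n² + n) = 7 - (n + 2*n²) = 7 + (-n - 2*n²) = 7 - n - 2*n²)
W(Y, S) = (-38 + S)*(-18 + Y) (W(Y, S) = (Y - 18)*(S + (7 - 1*(-5) - 2*(-5)²)) = (-18 + Y)*(S + (7 + 5 - 2*25)) = (-18 + Y)*(S + (7 + 5 - 50)) = (-18 + Y)*(S - 38) = (-18 + Y)*(-38 + S) = (-38 + S)*(-18 + Y))
W(-7*(-23), 687) + 301476 = (684 - (-266)*(-23) - 18*687 + 687*(-7*(-23))) + 301476 = (684 - 38*161 - 12366 + 687*161) + 301476 = (684 - 6118 - 12366 + 110607) + 301476 = 92807 + 301476 = 394283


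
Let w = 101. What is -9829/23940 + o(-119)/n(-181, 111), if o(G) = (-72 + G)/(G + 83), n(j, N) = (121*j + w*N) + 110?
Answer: -6941189/16885680 ≈ -0.41107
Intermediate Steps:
n(j, N) = 110 + 101*N + 121*j (n(j, N) = (121*j + 101*N) + 110 = (101*N + 121*j) + 110 = 110 + 101*N + 121*j)
o(G) = (-72 + G)/(83 + G)
-9829/23940 + o(-119)/n(-181, 111) = -9829/23940 + ((-72 - 119)/(83 - 119))/(110 + 101*111 + 121*(-181)) = -9829*1/23940 + (-191/(-36))/(110 + 11211 - 21901) = -9829/23940 - 1/36*(-191)/(-10580) = -9829/23940 + (191/36)*(-1/10580) = -9829/23940 - 191/380880 = -6941189/16885680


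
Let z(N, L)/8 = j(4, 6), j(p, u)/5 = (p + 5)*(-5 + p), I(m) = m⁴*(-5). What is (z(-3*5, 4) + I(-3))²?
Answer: 585225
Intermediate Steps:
I(m) = -5*m⁴
j(p, u) = 5*(-5 + p)*(5 + p) (j(p, u) = 5*((p + 5)*(-5 + p)) = 5*((5 + p)*(-5 + p)) = 5*((-5 + p)*(5 + p)) = 5*(-5 + p)*(5 + p))
z(N, L) = -360 (z(N, L) = 8*(-125 + 5*4²) = 8*(-125 + 5*16) = 8*(-125 + 80) = 8*(-45) = -360)
(z(-3*5, 4) + I(-3))² = (-360 - 5*(-3)⁴)² = (-360 - 5*81)² = (-360 - 405)² = (-765)² = 585225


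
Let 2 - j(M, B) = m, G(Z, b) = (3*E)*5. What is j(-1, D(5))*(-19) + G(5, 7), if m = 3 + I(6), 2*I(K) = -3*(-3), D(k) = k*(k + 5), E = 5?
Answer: 359/2 ≈ 179.50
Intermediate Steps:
D(k) = k*(5 + k)
I(K) = 9/2 (I(K) = (-3*(-3))/2 = (½)*9 = 9/2)
m = 15/2 (m = 3 + 9/2 = 15/2 ≈ 7.5000)
G(Z, b) = 75 (G(Z, b) = (3*5)*5 = 15*5 = 75)
j(M, B) = -11/2 (j(M, B) = 2 - 1*15/2 = 2 - 15/2 = -11/2)
j(-1, D(5))*(-19) + G(5, 7) = -11/2*(-19) + 75 = 209/2 + 75 = 359/2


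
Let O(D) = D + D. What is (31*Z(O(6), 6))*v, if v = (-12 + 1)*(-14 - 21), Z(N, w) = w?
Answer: 71610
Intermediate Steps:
O(D) = 2*D
v = 385 (v = -11*(-35) = 385)
(31*Z(O(6), 6))*v = (31*6)*385 = 186*385 = 71610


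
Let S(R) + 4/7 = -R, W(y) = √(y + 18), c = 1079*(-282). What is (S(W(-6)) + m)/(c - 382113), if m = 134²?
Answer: -41896/1601579 + 2*√3/686391 ≈ -0.026154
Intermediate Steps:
c = -304278
W(y) = √(18 + y)
S(R) = -4/7 - R
m = 17956
(S(W(-6)) + m)/(c - 382113) = ((-4/7 - √(18 - 6)) + 17956)/(-304278 - 382113) = ((-4/7 - √12) + 17956)/(-686391) = ((-4/7 - 2*√3) + 17956)*(-1/686391) = (125688/7 - 2*√3)*(-1/686391) = -41896/1601579 + 2*√3/686391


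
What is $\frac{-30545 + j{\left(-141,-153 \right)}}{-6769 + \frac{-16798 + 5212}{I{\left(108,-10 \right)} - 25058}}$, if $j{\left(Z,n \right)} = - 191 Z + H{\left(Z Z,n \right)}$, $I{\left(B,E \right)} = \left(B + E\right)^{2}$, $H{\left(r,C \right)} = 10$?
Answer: $\frac{13924054}{26149135} \approx 0.53249$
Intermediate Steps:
$j{\left(Z,n \right)} = 10 - 191 Z$ ($j{\left(Z,n \right)} = - 191 Z + 10 = 10 - 191 Z$)
$\frac{-30545 + j{\left(-141,-153 \right)}}{-6769 + \frac{-16798 + 5212}{I{\left(108,-10 \right)} - 25058}} = \frac{-30545 + \left(10 - -26931\right)}{-6769 + \frac{-16798 + 5212}{\left(108 - 10\right)^{2} - 25058}} = \frac{-30545 + \left(10 + 26931\right)}{-6769 - \frac{11586}{98^{2} - 25058}} = \frac{-30545 + 26941}{-6769 - \frac{11586}{9604 - 25058}} = - \frac{3604}{-6769 - \frac{11586}{-15454}} = - \frac{3604}{-6769 - - \frac{5793}{7727}} = - \frac{3604}{-6769 + \frac{5793}{7727}} = - \frac{3604}{- \frac{52298270}{7727}} = \left(-3604\right) \left(- \frac{7727}{52298270}\right) = \frac{13924054}{26149135}$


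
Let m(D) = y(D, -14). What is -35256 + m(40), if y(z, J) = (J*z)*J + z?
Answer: -27376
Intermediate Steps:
y(z, J) = z + z*J² (y(z, J) = z*J² + z = z + z*J²)
m(D) = 197*D (m(D) = D*(1 + (-14)²) = D*(1 + 196) = D*197 = 197*D)
-35256 + m(40) = -35256 + 197*40 = -35256 + 7880 = -27376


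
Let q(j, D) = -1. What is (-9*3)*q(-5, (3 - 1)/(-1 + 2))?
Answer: 27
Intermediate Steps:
(-9*3)*q(-5, (3 - 1)/(-1 + 2)) = -9*3*(-1) = -27*(-1) = 27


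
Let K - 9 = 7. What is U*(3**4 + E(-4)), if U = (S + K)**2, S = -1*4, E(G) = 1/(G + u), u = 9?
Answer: 58464/5 ≈ 11693.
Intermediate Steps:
K = 16 (K = 9 + 7 = 16)
E(G) = 1/(9 + G) (E(G) = 1/(G + 9) = 1/(9 + G))
S = -4
U = 144 (U = (-4 + 16)**2 = 12**2 = 144)
U*(3**4 + E(-4)) = 144*(3**4 + 1/(9 - 4)) = 144*(81 + 1/5) = 144*(406/5) = 58464/5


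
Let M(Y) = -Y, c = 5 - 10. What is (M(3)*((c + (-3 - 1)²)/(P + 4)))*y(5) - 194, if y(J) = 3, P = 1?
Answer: -1069/5 ≈ -213.80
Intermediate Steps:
c = -5
(M(3)*((c + (-3 - 1)²)/(P + 4)))*y(5) - 194 = ((-1*3)*((-5 + (-3 - 1)²)/(1 + 4)))*3 - 194 = -3*(-5 + (-4)²)/5*3 - 194 = -3*(-5 + 16)/5*3 - 194 = -33/5*3 - 194 = -99/5 - 194 = -1069/5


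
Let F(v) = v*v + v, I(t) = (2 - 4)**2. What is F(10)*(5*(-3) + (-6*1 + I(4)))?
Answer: -1870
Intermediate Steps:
I(t) = 4 (I(t) = (-2)**2 = 4)
F(v) = v + v**2 (F(v) = v**2 + v = v + v**2)
F(10)*(5*(-3) + (-6*1 + I(4))) = (10*(1 + 10))*(5*(-3) + (-6*1 + 4)) = (10*11)*(-15 + (-6 + 4)) = 110*(-15 - 2) = 110*(-17) = -1870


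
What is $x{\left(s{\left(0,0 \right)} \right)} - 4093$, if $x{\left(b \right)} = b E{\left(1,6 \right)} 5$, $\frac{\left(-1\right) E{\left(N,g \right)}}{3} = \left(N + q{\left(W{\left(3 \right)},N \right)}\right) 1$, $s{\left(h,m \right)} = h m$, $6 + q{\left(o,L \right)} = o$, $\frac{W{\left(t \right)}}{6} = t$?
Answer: $-4093$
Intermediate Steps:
$W{\left(t \right)} = 6 t$
$q{\left(o,L \right)} = -6 + o$
$E{\left(N,g \right)} = -36 - 3 N$ ($E{\left(N,g \right)} = - 3 \left(N + \left(-6 + 6 \cdot 3\right)\right) 1 = - 3 \left(N + \left(-6 + 18\right)\right) 1 = - 3 \left(N + 12\right) 1 = - 3 \left(12 + N\right) 1 = - 3 \left(12 + N\right) = -36 - 3 N$)
$x{\left(b \right)} = - 195 b$ ($x{\left(b \right)} = b \left(-36 - 3\right) 5 = b \left(-39\right) 5 = - 39 b 5 = - 195 b$)
$x{\left(s{\left(0,0 \right)} \right)} - 4093 = - 195 \cdot 0 \cdot 0 - 4093 = \left(-195\right) 0 - 4093 = 0 - 4093 = -4093$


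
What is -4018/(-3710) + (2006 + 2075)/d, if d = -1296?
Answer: -709513/343440 ≈ -2.0659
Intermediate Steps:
-4018/(-3710) + (2006 + 2075)/d = -4018/(-3710) + (2006 + 2075)/(-1296) = -4018*(-1/3710) + 4081*(-1/1296) = 287/265 - 4081/1296 = -709513/343440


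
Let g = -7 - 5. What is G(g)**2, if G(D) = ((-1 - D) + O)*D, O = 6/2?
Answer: 28224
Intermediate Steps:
O = 3 (O = 6*(1/2) = 3)
g = -12
G(D) = D*(2 - D) (G(D) = ((-1 - D) + 3)*D = (2 - D)*D = D*(2 - D))
G(g)**2 = (-12*(2 - 1*(-12)))**2 = (-12*(2 + 12))**2 = (-12*14)**2 = (-168)**2 = 28224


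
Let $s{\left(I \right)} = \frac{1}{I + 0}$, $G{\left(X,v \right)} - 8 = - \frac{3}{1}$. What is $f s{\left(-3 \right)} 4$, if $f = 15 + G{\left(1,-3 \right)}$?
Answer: $- \frac{80}{3} \approx -26.667$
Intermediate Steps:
$G{\left(X,v \right)} = 5$ ($G{\left(X,v \right)} = 8 - \frac{3}{1} = 8 - 3 = 5$)
$f = 20$ ($f = 15 + 5 = 20$)
$s{\left(I \right)} = \frac{1}{I}$
$f s{\left(-3 \right)} 4 = \frac{20}{-3} \cdot 4 = 20 \left(- \frac{1}{3}\right) 4 = \left(- \frac{20}{3}\right) 4 = - \frac{80}{3}$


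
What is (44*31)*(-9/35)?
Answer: -12276/35 ≈ -350.74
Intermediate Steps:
(44*31)*(-9/35) = 1364*(-9*1/35) = 1364*(-9/35) = -12276/35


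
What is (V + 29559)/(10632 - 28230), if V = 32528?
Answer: -62087/17598 ≈ -3.5281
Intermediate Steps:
(V + 29559)/(10632 - 28230) = (32528 + 29559)/(10632 - 28230) = 62087/(-17598) = 62087*(-1/17598) = -62087/17598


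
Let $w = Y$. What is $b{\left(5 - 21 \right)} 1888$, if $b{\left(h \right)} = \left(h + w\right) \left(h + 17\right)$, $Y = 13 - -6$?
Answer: $5664$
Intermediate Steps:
$Y = 19$ ($Y = 13 + 6 = 19$)
$w = 19$
$b{\left(h \right)} = \left(17 + h\right) \left(19 + h\right)$ ($b{\left(h \right)} = \left(h + 19\right) \left(h + 17\right) = \left(19 + h\right) \left(17 + h\right) = \left(17 + h\right) \left(19 + h\right)$)
$b{\left(5 - 21 \right)} 1888 = \left(323 + \left(5 - 21\right)^{2} + 36 \left(5 - 21\right)\right) 1888 = \left(323 + \left(-16\right)^{2} + 36 \left(-16\right)\right) 1888 = \left(323 + 256 - 576\right) 1888 = 3 \cdot 1888 = 5664$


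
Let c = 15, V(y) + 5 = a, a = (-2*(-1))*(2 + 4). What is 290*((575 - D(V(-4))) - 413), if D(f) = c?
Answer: 42630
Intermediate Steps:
a = 12 (a = 2*6 = 12)
V(y) = 7 (V(y) = -5 + 12 = 7)
D(f) = 15
290*((575 - D(V(-4))) - 413) = 290*((575 - 1*15) - 413) = 290*((575 - 15) - 413) = 290*(560 - 413) = 290*147 = 42630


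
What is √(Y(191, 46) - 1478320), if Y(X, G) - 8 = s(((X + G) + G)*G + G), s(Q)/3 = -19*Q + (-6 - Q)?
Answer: I*√2262170 ≈ 1504.1*I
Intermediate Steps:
s(Q) = -18 - 60*Q (s(Q) = 3*(-19*Q + (-6 - Q)) = 3*(-6 - 20*Q) = -18 - 60*Q)
Y(X, G) = -10 - 60*G - 60*G*(X + 2*G) (Y(X, G) = 8 + (-18 - 60*(((X + G) + G)*G + G)) = 8 + (-18 - 60*(((G + X) + G)*G + G)) = 8 + (-18 - 60*((X + 2*G)*G + G)) = 8 + (-18 - 60*(G*(X + 2*G) + G)) = 8 + (-18 - 60*(G + G*(X + 2*G))) = 8 + (-18 + (-60*G - 60*G*(X + 2*G))) = 8 + (-18 - 60*G - 60*G*(X + 2*G)) = -10 - 60*G - 60*G*(X + 2*G))
√(Y(191, 46) - 1478320) = √((-10 - 60*46*(1 + 191 + 2*46)) - 1478320) = √((-10 - 60*46*(1 + 191 + 92)) - 1478320) = √((-10 - 60*46*284) - 1478320) = √((-10 - 783840) - 1478320) = √(-783850 - 1478320) = √(-2262170) = I*√2262170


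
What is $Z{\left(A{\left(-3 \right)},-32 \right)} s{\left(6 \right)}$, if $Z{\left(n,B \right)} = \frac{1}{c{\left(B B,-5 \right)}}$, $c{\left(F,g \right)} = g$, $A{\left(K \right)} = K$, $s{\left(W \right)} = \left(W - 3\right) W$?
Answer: $- \frac{18}{5} \approx -3.6$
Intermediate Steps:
$s{\left(W \right)} = W \left(-3 + W\right)$ ($s{\left(W \right)} = \left(-3 + W\right) W = W \left(-3 + W\right)$)
$Z{\left(n,B \right)} = - \frac{1}{5}$ ($Z{\left(n,B \right)} = \frac{1}{-5} = - \frac{1}{5}$)
$Z{\left(A{\left(-3 \right)},-32 \right)} s{\left(6 \right)} = - \frac{6 \left(-3 + 6\right)}{5} = - \frac{6 \cdot 3}{5} = \left(- \frac{1}{5}\right) 18 = - \frac{18}{5}$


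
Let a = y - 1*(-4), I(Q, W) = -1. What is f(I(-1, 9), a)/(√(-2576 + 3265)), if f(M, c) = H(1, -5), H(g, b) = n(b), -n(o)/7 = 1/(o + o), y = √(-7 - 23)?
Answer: 7*√689/6890 ≈ 0.026668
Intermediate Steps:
y = I*√30 (y = √(-30) = I*√30 ≈ 5.4772*I)
n(o) = -7/(2*o) (n(o) = -7/(o + o) = -7*1/(2*o) = -7/(2*o))
a = 4 + I*√30 (a = I*√30 - 1*(-4) = I*√30 + 4 = 4 + I*√30 ≈ 4.0 + 5.4772*I)
H(g, b) = -7/(2*b)
f(M, c) = 7/10 (f(M, c) = -7/2/(-5) = -7/2*(-⅕) = 7/10)
f(I(-1, 9), a)/(√(-2576 + 3265)) = 7/(10*(√(-2576 + 3265))) = 7/(10*(√689)) = 7*(√689/689)/10 = 7*√689/6890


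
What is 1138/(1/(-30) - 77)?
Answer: -34140/2311 ≈ -14.773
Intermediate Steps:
1138/(1/(-30) - 77) = 1138/(-1/30 - 77) = 1138/(-2311/30) = -30/2311*1138 = -34140/2311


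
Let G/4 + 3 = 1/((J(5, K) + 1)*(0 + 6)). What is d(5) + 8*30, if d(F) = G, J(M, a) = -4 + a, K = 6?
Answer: 2054/9 ≈ 228.22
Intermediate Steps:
G = -106/9 (G = -12 + 4/((((-4 + 6) + 1)*(0 + 6))) = -12 + 4/(((2 + 1)*6)) = -12 + 4/((3*6)) = -12 + 4/18 = -12 + 4*(1/18) = -12 + 2/9 = -106/9 ≈ -11.778)
d(F) = -106/9
d(5) + 8*30 = -106/9 + 8*30 = -106/9 + 240 = 2054/9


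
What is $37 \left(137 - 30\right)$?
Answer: $3959$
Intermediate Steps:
$37 \left(137 - 30\right) = 37 \cdot 107 = 3959$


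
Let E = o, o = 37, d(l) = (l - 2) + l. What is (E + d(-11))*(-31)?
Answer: -403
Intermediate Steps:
d(l) = -2 + 2*l (d(l) = (-2 + l) + l = -2 + 2*l)
E = 37
(E + d(-11))*(-31) = (37 + (-2 + 2*(-11)))*(-31) = (37 + (-2 - 22))*(-31) = (37 - 24)*(-31) = 13*(-31) = -403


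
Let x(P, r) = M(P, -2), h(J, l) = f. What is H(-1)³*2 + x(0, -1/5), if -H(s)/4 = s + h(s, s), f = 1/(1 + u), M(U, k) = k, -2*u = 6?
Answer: 430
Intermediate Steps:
u = -3 (u = -½*6 = -3)
f = -½ (f = 1/(1 - 3) = 1/(-2) = -½ ≈ -0.50000)
h(J, l) = -½
H(s) = 2 - 4*s (H(s) = -4*(s - ½) = -4*(-½ + s) = 2 - 4*s)
x(P, r) = -2
H(-1)³*2 + x(0, -1/5) = (2 - 4*(-1))³*2 - 2 = (2 + 4)³*2 - 2 = 6³*2 - 2 = 216*2 - 2 = 432 - 2 = 430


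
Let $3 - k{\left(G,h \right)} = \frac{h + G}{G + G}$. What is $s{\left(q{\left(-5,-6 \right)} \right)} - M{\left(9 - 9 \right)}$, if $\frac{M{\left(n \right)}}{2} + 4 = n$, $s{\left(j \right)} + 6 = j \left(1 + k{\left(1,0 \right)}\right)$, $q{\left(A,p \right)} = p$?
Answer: $-19$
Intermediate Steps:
$k{\left(G,h \right)} = 3 - \frac{G + h}{2 G}$ ($k{\left(G,h \right)} = 3 - \frac{h + G}{G + G} = 3 - \frac{G + h}{2 G}$)
$s{\left(j \right)} = -6 + \frac{7 j}{2}$ ($s{\left(j \right)} = -6 + j \left(1 + \frac{\left(-1\right) 0 + 5 \cdot 1}{2 \cdot 1}\right) = -6 + j \left(1 + \frac{1}{2} \cdot 1 \left(0 + 5\right)\right) = -6 + j \left(1 + \frac{1}{2} \cdot 1 \cdot 5\right) = -6 + j \left(1 + \frac{5}{2}\right) = -6 + j \frac{7}{2} = -6 + \frac{7 j}{2}$)
$M{\left(n \right)} = -8 + 2 n$
$s{\left(q{\left(-5,-6 \right)} \right)} - M{\left(9 - 9 \right)} = \left(-6 + \frac{7}{2} \left(-6\right)\right) - \left(-8 + 2 \left(9 - 9\right)\right) = \left(-6 - 21\right) - \left(-8 + 2 \cdot 0\right) = -27 - \left(-8 + 0\right) = -27 - -8 = -27 + 8 = -19$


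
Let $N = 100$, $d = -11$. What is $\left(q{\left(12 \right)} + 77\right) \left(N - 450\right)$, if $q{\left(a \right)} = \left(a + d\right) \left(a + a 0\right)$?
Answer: $-31150$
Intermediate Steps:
$q{\left(a \right)} = a \left(-11 + a\right)$ ($q{\left(a \right)} = \left(a - 11\right) \left(a + a 0\right) = \left(-11 + a\right) \left(a + 0\right) = \left(-11 + a\right) a = a \left(-11 + a\right)$)
$\left(q{\left(12 \right)} + 77\right) \left(N - 450\right) = \left(12 \left(-11 + 12\right) + 77\right) \left(100 - 450\right) = \left(12 \cdot 1 + 77\right) \left(-350\right) = \left(12 + 77\right) \left(-350\right) = 89 \left(-350\right) = -31150$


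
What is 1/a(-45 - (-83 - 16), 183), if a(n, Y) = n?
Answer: 1/54 ≈ 0.018519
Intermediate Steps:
1/a(-45 - (-83 - 16), 183) = 1/(-45 - (-83 - 16)) = 1/(-45 - 1*(-99)) = 1/(-45 + 99) = 1/54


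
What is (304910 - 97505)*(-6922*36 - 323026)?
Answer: -118680874290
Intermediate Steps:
(304910 - 97505)*(-6922*36 - 323026) = 207405*(-249192 - 323026) = 207405*(-572218) = -118680874290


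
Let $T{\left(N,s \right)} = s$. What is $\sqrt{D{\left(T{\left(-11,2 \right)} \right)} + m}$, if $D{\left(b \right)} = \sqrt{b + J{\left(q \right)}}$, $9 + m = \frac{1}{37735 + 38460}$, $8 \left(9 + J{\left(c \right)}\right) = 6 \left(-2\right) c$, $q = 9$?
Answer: $\frac{\sqrt{-4265389880 + 236966450 i \sqrt{82}}}{21770} \approx 0.73305 + 3.0883 i$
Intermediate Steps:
$J{\left(c \right)} = -9 - \frac{3 c}{2}$ ($J{\left(c \right)} = -9 + \frac{6 \left(-2\right) c}{8} = -9 + \frac{\left(-12\right) c}{8} = -9 - \frac{3 c}{2}$)
$m = - \frac{685754}{76195}$ ($m = -9 + \frac{1}{37735 + 38460} = -9 + \frac{1}{76195} = - \frac{685754}{76195} \approx -9.0$)
$D{\left(b \right)} = \sqrt{- \frac{45}{2} + b}$ ($D{\left(b \right)} = \sqrt{b - \frac{45}{2}} = \sqrt{- \frac{45}{2} + b}$)
$\sqrt{D{\left(T{\left(-11,2 \right)} \right)} + m} = \sqrt{\frac{\sqrt{-90 + 4 \cdot 2}}{2} - \frac{685754}{76195}} = \sqrt{\frac{\sqrt{-90 + 8}}{2} - \frac{685754}{76195}} = \sqrt{\frac{\sqrt{-82}}{2} - \frac{685754}{76195}} = \sqrt{\frac{i \sqrt{82}}{2} - \frac{685754}{76195}} = \sqrt{- \frac{685754}{76195} + \frac{i \sqrt{82}}{2}}$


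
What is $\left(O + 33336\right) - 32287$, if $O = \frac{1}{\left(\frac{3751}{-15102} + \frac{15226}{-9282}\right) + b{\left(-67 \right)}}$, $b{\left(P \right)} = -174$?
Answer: $\frac{4310582819161}{4109252795} \approx 1049.0$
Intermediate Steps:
$O = - \frac{23362794}{4109252795}$ ($O = \frac{1}{\left(\frac{3751}{-15102} + \frac{15226}{-9282}\right) - 174} = \frac{1}{\left(3751 \left(- \frac{1}{15102}\right) + 15226 \left(- \frac{1}{9282}\right)\right) - 174} = \frac{1}{\left(- \frac{3751}{15102} - \frac{7613}{4641}\right) - 174} = \frac{1}{- \frac{44126639}{23362794} - 174} = \frac{1}{- \frac{4109252795}{23362794}} = - \frac{23362794}{4109252795} \approx -0.0056854$)
$\left(O + 33336\right) - 32287 = \left(- \frac{23362794}{4109252795} + 33336\right) - 32287 = \frac{136986027811326}{4109252795} - 32287 = \frac{4310582819161}{4109252795}$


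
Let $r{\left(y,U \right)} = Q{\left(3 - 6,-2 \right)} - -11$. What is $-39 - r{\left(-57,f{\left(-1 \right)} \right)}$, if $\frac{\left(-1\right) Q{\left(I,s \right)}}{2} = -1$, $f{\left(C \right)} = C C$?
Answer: $-52$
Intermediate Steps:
$f{\left(C \right)} = C^{2}$
$Q{\left(I,s \right)} = 2$ ($Q{\left(I,s \right)} = \left(-2\right) \left(-1\right) = 2$)
$r{\left(y,U \right)} = 13$ ($r{\left(y,U \right)} = 2 - -11 = 2 + 11 = 13$)
$-39 - r{\left(-57,f{\left(-1 \right)} \right)} = -39 - 13 = -52$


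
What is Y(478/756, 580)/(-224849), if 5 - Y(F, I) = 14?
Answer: 9/224849 ≈ 4.0027e-5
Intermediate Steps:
Y(F, I) = -9 (Y(F, I) = 5 - 1*14 = 5 - 14 = -9)
Y(478/756, 580)/(-224849) = -9/(-224849) = -9*(-1/224849) = 9/224849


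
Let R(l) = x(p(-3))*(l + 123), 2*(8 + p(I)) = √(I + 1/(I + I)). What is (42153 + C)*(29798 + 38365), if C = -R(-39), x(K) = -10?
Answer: 2930531859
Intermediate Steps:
p(I) = -8 + √(I + 1/(2*I))/2 (p(I) = -8 + √(I + 1/(I + I))/2 = -8 + √(I + 1/(2*I))/2)
R(l) = -1230 - 10*l (R(l) = -10*(l + 123) = -10*(123 + l) = -1230 - 10*l)
C = 840 (C = -(-1230 - 10*(-39)) = -(-1230 + 390) = -1*(-840) = 840)
(42153 + C)*(29798 + 38365) = (42153 + 840)*(29798 + 38365) = 42993*68163 = 2930531859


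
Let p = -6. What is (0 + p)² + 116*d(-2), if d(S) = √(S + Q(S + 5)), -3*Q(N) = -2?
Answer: 36 + 232*I*√3/3 ≈ 36.0 + 133.95*I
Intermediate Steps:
Q(N) = ⅔ (Q(N) = -⅓*(-2) = ⅔)
d(S) = √(⅔ + S) (d(S) = √(S + ⅔) = √(⅔ + S))
(0 + p)² + 116*d(-2) = (0 - 6)² + 116*(√(6 + 9*(-2))/3) = (-6)² + 116*(√(6 - 18)/3) = 36 + 116*(√(-12)/3) = 36 + 116*((2*I*√3)/3) = 36 + 116*(2*I*√3/3) = 36 + 232*I*√3/3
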